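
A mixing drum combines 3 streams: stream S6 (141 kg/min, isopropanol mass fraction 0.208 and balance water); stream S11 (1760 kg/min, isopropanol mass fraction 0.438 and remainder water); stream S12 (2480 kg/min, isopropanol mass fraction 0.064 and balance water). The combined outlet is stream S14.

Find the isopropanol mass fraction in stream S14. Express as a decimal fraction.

0.219

Total flow out = 141 + 1760 + 2480 = 4381 kg/min.
isopropanol in = 141×0.208 + 1760×0.438 + 2480×0.064 = 958.93 kg/min.
isopropanol mass fraction in S14 = 958.93/4381 = 0.219.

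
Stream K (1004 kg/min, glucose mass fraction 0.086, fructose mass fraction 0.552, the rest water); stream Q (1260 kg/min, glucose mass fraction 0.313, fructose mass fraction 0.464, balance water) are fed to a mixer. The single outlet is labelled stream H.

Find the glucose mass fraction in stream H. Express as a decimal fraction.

Total flow out = 1004 + 1260 = 2264 kg/min.
glucose in = 1004×0.086 + 1260×0.313 = 480.72 kg/min.
glucose mass fraction in H = 480.72/2264 = 0.212.

0.212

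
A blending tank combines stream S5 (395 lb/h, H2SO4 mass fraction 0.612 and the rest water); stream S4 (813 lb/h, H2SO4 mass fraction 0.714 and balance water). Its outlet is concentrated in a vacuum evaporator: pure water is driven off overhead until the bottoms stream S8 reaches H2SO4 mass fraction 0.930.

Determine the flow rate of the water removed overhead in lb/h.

323.9 lb/h

H2SO4 entering = 395×0.612 + 813×0.714 = 822.22 lb/h.
All H2SO4 reports to S8, so S8 = 822.22/0.930 = 884.11 lb/h.
Total feed = 1208 lb/h; overhead = 1208 − 884.11 = 323.89 lb/h.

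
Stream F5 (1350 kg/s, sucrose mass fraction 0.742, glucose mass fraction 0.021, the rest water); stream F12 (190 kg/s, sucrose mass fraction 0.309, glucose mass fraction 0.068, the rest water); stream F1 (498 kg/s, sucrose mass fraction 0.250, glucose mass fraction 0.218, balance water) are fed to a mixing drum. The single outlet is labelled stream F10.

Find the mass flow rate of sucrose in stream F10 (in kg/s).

1185 kg/s

sucrose out = sucrose in = 1350×0.742 + 190×0.309 + 498×0.250 = 1184.9 kg/s.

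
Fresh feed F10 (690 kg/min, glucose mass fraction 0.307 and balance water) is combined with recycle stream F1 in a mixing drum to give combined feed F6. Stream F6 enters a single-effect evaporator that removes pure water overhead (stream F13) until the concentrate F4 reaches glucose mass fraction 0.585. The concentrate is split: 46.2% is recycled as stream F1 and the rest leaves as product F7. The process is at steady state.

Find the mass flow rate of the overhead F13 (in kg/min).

327.9 kg/min

Overall glucose balance (none leaves overhead): glucose in fresh feed = glucose in product, i.e. 690×0.307 = (1−0.462)·F4·0.585.
F4 = 211.83/(0.585×0.538) = 673.05 kg/min.
Recycle F1 = 0.462×673.05 = 310.95 kg/min.
Combined feed F6 = 690 + 310.95 = 1001 kg/min.
Overhead F13 = F6 − F4 = 1001 − 673.05 = 327.9 kg/min.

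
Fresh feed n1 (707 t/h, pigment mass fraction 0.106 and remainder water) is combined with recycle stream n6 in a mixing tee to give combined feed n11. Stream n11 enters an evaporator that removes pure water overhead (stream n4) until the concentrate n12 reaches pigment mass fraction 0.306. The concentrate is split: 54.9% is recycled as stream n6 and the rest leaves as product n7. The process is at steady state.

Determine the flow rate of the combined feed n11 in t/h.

1005 t/h

Overall pigment balance (none leaves overhead): pigment in fresh feed = pigment in product, i.e. 707×0.106 = (1−0.549)·n12·0.306.
n12 = 74.942/(0.306×0.451) = 543.03 t/h.
Recycle n6 = 0.549×543.03 = 298.13 t/h.
Combined feed n11 = 707 + 298.13 = 1005.1 t/h.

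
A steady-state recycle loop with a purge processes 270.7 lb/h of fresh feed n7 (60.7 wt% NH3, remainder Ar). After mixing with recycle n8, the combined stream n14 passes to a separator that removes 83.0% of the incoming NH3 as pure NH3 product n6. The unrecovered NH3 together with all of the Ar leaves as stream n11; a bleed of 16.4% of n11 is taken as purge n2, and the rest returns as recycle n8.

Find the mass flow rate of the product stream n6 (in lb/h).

NH3 in n14: m_A = 270.7×0.607 + (1−0.164)·(1−0.830)·m_A, so m_A = 164.31/0.8579 = 191.54 lb/h.
Product n6 = 0.830×191.54 = 158.97 lb/h.

159 lb/h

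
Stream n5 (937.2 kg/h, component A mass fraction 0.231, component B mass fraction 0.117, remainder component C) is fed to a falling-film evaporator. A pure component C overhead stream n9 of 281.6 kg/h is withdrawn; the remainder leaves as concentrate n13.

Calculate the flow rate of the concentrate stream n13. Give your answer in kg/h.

Concentrate = 937.2 − 281.6 = 655.6 kg/h.

655.6 kg/h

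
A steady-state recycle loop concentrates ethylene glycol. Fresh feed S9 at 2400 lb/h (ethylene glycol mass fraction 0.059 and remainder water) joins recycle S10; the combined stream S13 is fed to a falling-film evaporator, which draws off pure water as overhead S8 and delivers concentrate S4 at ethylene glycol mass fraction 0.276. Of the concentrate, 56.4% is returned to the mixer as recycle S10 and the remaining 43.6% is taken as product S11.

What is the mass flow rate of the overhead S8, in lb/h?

Overall ethylene glycol balance (none leaves overhead): ethylene glycol in fresh feed = ethylene glycol in product, i.e. 2400×0.059 = (1−0.564)·S4·0.276.
S4 = 141.6/(0.276×0.436) = 1176.7 lb/h.
Recycle S10 = 0.564×1176.7 = 663.66 lb/h.
Combined feed S13 = 2400 + 663.66 = 3063.7 lb/h.
Overhead S8 = S13 − S4 = 3063.7 − 1176.7 = 1887 lb/h.

1887 lb/h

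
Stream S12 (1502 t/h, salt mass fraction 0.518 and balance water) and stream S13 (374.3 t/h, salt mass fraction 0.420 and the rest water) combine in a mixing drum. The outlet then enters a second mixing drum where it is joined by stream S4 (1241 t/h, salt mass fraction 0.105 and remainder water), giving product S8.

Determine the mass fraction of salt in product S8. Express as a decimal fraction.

0.342

Overall, product flow = 3117.3 t/h.
salt in = 1502×0.518 + 374.3×0.420 + 1241×0.105 = 1065.5 t/h.
salt fraction in S8 = 0.342.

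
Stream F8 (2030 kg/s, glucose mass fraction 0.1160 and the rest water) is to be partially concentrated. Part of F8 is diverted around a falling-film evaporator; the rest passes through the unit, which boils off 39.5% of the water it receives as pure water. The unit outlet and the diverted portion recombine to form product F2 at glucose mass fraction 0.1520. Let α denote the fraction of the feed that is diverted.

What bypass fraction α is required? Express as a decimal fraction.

All 2030×0.116 = 235.48 kg/s of glucose reaches F2, so F2 = 235.48/0.152 = 1549.2 kg/s and vapour = 480.79 kg/s.
The evaporator receives (1−α)·2030 of feed at 0.884 water and removes 0.395 of that water:
0.395×0.884×(1−α)×2030 = 480.79
(1−α) = 480.79/708.84 = 0.6783;  α = 0.3217.

0.322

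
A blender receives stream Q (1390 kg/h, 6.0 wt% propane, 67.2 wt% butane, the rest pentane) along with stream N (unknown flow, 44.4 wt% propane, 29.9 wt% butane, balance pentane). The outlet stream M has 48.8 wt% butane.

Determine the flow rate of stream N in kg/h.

1353 kg/h

Let N be the unknown flow. Total out = 1390 + N.
butane balance: 934.08 + 0.299·N = 0.488·(1390 + N)
(0.299 − 0.488)·N = 0.488×1390 − 934.08 = -255.76
N = -255.76 / -0.189 = 1353.2 kg/h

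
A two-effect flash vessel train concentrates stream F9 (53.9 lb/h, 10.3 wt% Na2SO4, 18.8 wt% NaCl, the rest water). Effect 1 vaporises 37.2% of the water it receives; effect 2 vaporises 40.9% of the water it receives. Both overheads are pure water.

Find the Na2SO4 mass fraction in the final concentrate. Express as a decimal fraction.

water in feed = 53.9×0.709 = 38.215 lb/h.
After stage 1: water left = (1−0.372)×38.215 = 23.999; stream total = 39.684 lb/h.
After stage 2: water left = (1−0.409)×23.999 = 14.183; final concentrate = 29.868 lb/h.
Na2SO4 fraction = 5.5517/29.868 = 0.186.

0.186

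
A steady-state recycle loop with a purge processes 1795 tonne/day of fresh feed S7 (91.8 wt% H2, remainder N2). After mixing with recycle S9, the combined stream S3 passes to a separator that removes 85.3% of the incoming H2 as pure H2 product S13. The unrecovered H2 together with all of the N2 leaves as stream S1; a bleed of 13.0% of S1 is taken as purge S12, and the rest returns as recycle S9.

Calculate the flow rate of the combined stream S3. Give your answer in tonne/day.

3022 tonne/day

N2 enters only via S7 and leaves only via the purge: 1795×0.082 = 0.130×(N2 in S1), and the separator passes all N2, so N2 in S3 = N2 in S1 = 1132.2 tonne/day.
H2 in S3: m_A = 1795×0.918 + (1−0.130)·(1−0.853)·m_A, so m_A = 1647.8/0.8721 = 1889.5 tonne/day.
S3 = 1889.5 + 1132.2 = 3021.7 tonne/day.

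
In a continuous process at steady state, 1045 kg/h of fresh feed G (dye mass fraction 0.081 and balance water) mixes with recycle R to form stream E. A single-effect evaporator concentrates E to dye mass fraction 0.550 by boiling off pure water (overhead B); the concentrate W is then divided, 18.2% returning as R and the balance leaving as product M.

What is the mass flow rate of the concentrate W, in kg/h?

Overall dye balance (none leaves overhead): dye in fresh feed = dye in product, i.e. 1045×0.081 = (1−0.182)·W·0.550.
W = 84.645/(0.550×0.818) = 188.14 kg/h.

188.1 kg/h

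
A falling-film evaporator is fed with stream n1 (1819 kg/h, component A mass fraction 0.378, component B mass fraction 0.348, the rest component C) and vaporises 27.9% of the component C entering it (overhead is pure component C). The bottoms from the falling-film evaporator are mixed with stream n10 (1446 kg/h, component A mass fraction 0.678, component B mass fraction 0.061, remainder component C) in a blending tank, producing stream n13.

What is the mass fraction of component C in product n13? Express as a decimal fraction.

0.236

Vapour removed = 0.279×0.274×1819 = 139.06 kg/h; concentrate = 1679.9 kg/h.
component C reaching the mixer = 359.35 (from concentrate) + 1446×0.261 = 736.76 kg/h.
Product flow = 1679.9 + 1446 = 3125.9 kg/h; component C fraction = 0.236.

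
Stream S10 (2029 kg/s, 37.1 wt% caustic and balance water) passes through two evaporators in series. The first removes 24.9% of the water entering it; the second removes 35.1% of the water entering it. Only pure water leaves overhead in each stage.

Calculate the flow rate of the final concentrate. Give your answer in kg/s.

1375 kg/s

water in feed = 2029×0.629 = 1276.2 kg/s.
After stage 1: water left = (1−0.249)×1276.2 = 958.46; stream total = 1711.2 kg/s.
After stage 2: water left = (1−0.351)×958.46 = 622.04; final concentrate = 1374.8 kg/s.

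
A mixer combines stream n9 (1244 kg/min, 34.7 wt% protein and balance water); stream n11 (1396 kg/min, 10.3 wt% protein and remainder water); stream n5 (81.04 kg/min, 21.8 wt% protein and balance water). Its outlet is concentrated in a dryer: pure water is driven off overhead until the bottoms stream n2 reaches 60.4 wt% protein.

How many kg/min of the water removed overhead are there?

1739 kg/min

protein entering = 1244×0.347 + 1396×0.103 + 81.04×0.218 = 593.12 kg/min.
All protein reports to n2, so n2 = 593.12/0.604 = 981.99 kg/min.
Total feed = 2721 kg/min; overhead = 2721 − 981.99 = 1739 kg/min.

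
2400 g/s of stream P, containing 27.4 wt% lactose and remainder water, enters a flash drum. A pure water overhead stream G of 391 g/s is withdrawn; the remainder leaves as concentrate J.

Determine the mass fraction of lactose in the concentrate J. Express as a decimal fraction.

lactose is not removed: 2400×0.274 = 657.6 g/s of lactose enters J.
Concentrate = 2400 − 391 = 2009 g/s.
Mass fraction = 657.6/2009 = 0.327.

0.327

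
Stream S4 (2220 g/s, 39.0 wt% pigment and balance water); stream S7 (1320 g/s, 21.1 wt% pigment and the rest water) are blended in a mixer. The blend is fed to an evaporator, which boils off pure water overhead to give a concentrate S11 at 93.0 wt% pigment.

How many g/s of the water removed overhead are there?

pigment entering = 2220×0.390 + 1320×0.211 = 1144.3 g/s.
All pigment reports to S11, so S11 = 1144.3/0.930 = 1230.5 g/s.
Total feed = 3540 g/s; overhead = 3540 − 1230.5 = 2309.5 g/s.

2310 g/s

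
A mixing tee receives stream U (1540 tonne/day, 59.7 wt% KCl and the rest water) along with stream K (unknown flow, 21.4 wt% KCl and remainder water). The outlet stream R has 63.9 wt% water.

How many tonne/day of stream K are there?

Let K be the unknown flow. Total out = 1540 + K.
water balance: 620.62 + 0.786·K = 0.639·(1540 + K)
(0.786 − 0.639)·K = 0.639×1540 − 620.62 = 363.44
K = 363.44 / 0.147 = 2472.4 tonne/day

2472 tonne/day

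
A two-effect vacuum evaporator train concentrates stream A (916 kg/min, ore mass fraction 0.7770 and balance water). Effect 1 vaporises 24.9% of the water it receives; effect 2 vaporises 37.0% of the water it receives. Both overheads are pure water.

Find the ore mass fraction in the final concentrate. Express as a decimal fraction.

water in feed = 916×0.223 = 204.27 kg/min.
After stage 1: water left = (1−0.249)×204.27 = 153.41; stream total = 865.14 kg/min.
After stage 2: water left = (1−0.370)×153.41 = 96.645; final concentrate = 808.38 kg/min.
ore fraction = 711.73/808.38 = 0.8804.

0.8804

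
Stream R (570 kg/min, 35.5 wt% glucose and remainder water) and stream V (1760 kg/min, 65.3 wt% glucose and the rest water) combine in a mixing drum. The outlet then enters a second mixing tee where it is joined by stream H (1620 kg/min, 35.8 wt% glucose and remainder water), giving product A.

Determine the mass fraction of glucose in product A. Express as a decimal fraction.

0.4890

Overall, product flow = 3950 kg/min.
glucose in = 570×0.355 + 1760×0.653 + 1620×0.358 = 1931.6 kg/min.
glucose fraction in A = 0.4890.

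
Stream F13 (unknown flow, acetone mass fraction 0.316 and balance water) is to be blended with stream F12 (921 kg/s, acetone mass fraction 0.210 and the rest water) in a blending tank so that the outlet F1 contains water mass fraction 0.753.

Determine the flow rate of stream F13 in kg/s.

Let F13 be the unknown flow. Total out = 921 + F13.
water balance: 727.59 + 0.684·F13 = 0.753·(921 + F13)
(0.684 − 0.753)·F13 = 0.753×921 − 727.59 = -34.077
F13 = -34.077 / -0.069 = 493.87 kg/s

493.9 kg/s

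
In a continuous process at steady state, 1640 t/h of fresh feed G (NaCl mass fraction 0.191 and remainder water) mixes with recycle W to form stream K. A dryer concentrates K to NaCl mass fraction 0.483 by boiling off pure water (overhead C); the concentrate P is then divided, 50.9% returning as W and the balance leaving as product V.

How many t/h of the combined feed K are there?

2312 t/h

Overall NaCl balance (none leaves overhead): NaCl in fresh feed = NaCl in product, i.e. 1640×0.191 = (1−0.509)·P·0.483.
P = 313.24/(0.483×0.491) = 1320.8 t/h.
Recycle W = 0.509×1320.8 = 672.31 t/h.
Combined feed K = 1640 + 672.31 = 2312.3 t/h.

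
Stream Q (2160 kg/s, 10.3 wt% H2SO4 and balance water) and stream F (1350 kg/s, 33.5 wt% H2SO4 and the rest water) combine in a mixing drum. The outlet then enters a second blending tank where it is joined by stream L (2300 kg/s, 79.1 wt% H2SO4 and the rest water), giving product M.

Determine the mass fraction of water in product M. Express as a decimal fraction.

Overall, product flow = 5810 kg/s.
water in = 2160×0.897 + 1350×0.665 + 2300×0.209 = 3316 kg/s.
water fraction in M = 0.571.

0.571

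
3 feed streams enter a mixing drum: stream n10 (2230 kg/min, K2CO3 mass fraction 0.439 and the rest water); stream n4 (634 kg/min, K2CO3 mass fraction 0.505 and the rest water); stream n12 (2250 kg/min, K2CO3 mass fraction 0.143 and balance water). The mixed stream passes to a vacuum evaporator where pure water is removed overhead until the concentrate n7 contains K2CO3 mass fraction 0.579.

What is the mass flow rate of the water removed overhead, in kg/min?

K2CO3 entering = 2230×0.439 + 634×0.505 + 2250×0.143 = 1620.9 kg/min.
All K2CO3 reports to n7, so n7 = 1620.9/0.579 = 2799.5 kg/min.
Total feed = 5114 kg/min; overhead = 5114 − 2799.5 = 2314.5 kg/min.

2315 kg/min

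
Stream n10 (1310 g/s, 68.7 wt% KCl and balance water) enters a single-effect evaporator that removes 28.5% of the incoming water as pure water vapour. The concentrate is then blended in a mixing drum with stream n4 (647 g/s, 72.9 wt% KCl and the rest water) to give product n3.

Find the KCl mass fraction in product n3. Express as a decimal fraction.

Vapour removed = 0.285×0.313×1310 = 116.86 g/s; concentrate = 1193.1 g/s.
KCl reaching the mixer = 899.97 (from concentrate) + 647×0.729 = 1371.6 g/s.
Product flow = 1193.1 + 647 = 1840.1 g/s; KCl fraction = 0.745.

0.745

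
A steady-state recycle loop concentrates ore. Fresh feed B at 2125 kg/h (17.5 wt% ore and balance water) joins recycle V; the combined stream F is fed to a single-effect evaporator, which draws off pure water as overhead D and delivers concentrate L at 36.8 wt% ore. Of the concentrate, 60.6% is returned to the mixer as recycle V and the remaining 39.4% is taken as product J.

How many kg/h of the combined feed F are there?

3679 kg/h

Overall ore balance (none leaves overhead): ore in fresh feed = ore in product, i.e. 2125×0.175 = (1−0.606)·L·0.368.
L = 371.88/(0.368×0.394) = 2564.8 kg/h.
Recycle V = 0.606×2564.8 = 1554.3 kg/h.
Combined feed F = 2125 + 1554.3 = 3679.3 kg/h.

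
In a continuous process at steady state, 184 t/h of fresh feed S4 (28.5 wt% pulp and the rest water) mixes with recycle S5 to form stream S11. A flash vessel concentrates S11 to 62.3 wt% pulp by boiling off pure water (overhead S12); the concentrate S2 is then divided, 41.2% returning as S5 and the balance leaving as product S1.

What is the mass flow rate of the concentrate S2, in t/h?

143.2 t/h

Overall pulp balance (none leaves overhead): pulp in fresh feed = pulp in product, i.e. 184×0.285 = (1−0.412)·S2·0.623.
S2 = 52.44/(0.623×0.588) = 143.15 t/h.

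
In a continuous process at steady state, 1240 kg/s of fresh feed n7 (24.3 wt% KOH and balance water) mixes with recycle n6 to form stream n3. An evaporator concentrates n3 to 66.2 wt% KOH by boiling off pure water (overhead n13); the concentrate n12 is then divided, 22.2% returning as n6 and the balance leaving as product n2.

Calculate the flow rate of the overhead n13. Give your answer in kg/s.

Overall KOH balance (none leaves overhead): KOH in fresh feed = KOH in product, i.e. 1240×0.243 = (1−0.222)·n12·0.662.
n12 = 301.32/(0.662×0.778) = 585.05 kg/s.
Recycle n6 = 0.222×585.05 = 129.88 kg/s.
Combined feed n3 = 1240 + 129.88 = 1369.9 kg/s.
Overhead n13 = n3 − n12 = 1369.9 − 585.05 = 784.83 kg/s.

784.8 kg/s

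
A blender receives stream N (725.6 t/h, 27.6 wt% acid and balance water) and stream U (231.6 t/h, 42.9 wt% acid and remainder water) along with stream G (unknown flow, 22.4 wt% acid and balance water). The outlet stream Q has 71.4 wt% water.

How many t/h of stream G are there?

417.1 t/h

Let G be the unknown flow. Total out = 957.2 + G.
water balance: 657.58 + 0.776·G = 0.714·(957.2 + G)
(0.776 − 0.714)·G = 0.714×957.2 − 657.58 = 25.863
G = 25.863 / 0.062 = 417.14 t/h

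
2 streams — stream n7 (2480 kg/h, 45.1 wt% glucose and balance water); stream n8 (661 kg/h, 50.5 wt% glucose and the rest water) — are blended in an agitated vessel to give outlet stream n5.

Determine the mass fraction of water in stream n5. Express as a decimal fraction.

0.538

Total flow out = 2480 + 661 = 3141 kg/h.
water in = 2480×0.549 + 661×0.495 = 1688.7 kg/h.
water mass fraction in n5 = 1688.7/3141 = 0.538.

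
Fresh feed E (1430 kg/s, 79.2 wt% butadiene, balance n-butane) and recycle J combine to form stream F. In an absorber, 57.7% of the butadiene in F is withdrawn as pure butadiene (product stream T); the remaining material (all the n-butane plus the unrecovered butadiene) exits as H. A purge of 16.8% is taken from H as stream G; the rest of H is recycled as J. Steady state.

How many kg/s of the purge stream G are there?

n-butane enters only via E and leaves only via the purge: 1430×0.208 = 0.168×(n-butane in H), and the absorber passes all n-butane, so n-butane in F = n-butane in H = 1770.5 kg/s.
butadiene in F: m_A = 1430×0.792 + (1−0.168)·(1−0.577)·m_A, so m_A = 1132.6/0.6481 = 1747.6 kg/s.
H = (1−0.577)×1747.6 + 1770.5 = 2509.7 kg/s.
Purge G = 0.168×2509.7 = 421.63 kg/s.

421.6 kg/s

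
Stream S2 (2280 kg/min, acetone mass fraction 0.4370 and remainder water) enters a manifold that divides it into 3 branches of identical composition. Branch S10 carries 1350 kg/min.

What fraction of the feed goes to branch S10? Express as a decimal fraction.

Fraction to S10 = 1350/2280 = 0.5921.

0.592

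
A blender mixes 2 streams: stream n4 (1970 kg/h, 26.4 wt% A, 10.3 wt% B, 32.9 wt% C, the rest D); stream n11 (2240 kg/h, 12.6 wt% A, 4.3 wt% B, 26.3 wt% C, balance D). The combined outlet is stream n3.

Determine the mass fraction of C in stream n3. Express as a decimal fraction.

0.2939

Total flow out = 1970 + 2240 = 4210 kg/h.
C in = 1970×0.329 + 2240×0.263 = 1237.2 kg/h.
C mass fraction in n3 = 1237.2/4210 = 0.2939.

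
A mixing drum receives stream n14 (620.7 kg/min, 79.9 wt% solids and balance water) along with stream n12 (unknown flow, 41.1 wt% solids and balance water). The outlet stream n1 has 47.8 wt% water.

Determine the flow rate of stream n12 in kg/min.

1549 kg/min

Let n12 be the unknown flow. Total out = 620.7 + n12.
water balance: 124.76 + 0.589·n12 = 0.478·(620.7 + n12)
(0.589 − 0.478)·n12 = 0.478×620.7 − 124.76 = 171.93
n12 = 171.93 / 0.111 = 1549 kg/min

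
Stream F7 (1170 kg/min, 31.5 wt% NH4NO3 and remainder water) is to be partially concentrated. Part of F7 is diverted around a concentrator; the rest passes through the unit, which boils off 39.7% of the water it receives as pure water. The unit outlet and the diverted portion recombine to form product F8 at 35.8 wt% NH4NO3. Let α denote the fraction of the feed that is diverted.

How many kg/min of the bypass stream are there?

All 1170×0.315 = 368.55 kg/min of NH4NO3 reaches F8, so F8 = 368.55/0.358 = 1029.5 kg/min and vapour = 140.53 kg/min.
The evaporator receives (1−α)·1170 of feed at 0.685 water and removes 0.397 of that water:
0.397×0.685×(1−α)×1170 = 140.53
(1−α) = 140.53/318.18 = 0.4417;  α = 0.5583.
Bypass flow = 0.5583×1170 = 653.24 kg/min.

653.2 kg/min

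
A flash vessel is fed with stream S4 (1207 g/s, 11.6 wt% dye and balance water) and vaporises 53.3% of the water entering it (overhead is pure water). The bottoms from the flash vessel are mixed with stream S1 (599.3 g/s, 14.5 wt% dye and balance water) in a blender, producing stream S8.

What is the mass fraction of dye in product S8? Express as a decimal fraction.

Vapour removed = 0.533×0.884×1207 = 568.7 g/s; concentrate = 638.3 g/s.
dye reaching the mixer = 140.01 (from concentrate) + 599.3×0.145 = 226.91 g/s.
Product flow = 638.3 + 599.3 = 1237.6 g/s; dye fraction = 0.183.

0.183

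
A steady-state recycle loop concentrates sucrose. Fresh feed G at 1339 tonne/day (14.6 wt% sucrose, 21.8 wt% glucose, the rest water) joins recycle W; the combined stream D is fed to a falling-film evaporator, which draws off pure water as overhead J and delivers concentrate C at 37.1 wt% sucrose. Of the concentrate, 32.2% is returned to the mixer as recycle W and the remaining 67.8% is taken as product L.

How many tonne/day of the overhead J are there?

Overall sucrose balance (none leaves overhead): sucrose in fresh feed = sucrose in product, i.e. 1339×0.146 = (1−0.322)·C·0.371.
C = 195.49/(0.371×0.678) = 777.19 tonne/day.
Recycle W = 0.322×777.19 = 250.26 tonne/day.
Combined feed D = 1339 + 250.26 = 1589.3 tonne/day.
Overhead J = D − C = 1589.3 − 777.19 = 812.06 tonne/day.

812.1 tonne/day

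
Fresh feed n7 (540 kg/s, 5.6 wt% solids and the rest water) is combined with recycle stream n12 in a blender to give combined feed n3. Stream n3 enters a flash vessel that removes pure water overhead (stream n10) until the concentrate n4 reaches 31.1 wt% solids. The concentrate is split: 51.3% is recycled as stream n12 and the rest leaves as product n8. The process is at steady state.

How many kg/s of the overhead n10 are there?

442.8 kg/s

Overall solids balance (none leaves overhead): solids in fresh feed = solids in product, i.e. 540×0.056 = (1−0.513)·n4·0.311.
n4 = 30.24/(0.311×0.487) = 199.66 kg/s.
Recycle n12 = 0.513×199.66 = 102.43 kg/s.
Combined feed n3 = 540 + 102.43 = 642.43 kg/s.
Overhead n10 = n3 − n4 = 642.43 − 199.66 = 442.77 kg/s.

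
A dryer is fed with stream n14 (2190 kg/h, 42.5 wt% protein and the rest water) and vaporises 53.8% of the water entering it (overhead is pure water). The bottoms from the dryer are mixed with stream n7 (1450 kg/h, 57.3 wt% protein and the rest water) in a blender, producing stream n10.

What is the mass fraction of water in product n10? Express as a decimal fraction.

0.405

Vapour removed = 0.538×0.575×2190 = 677.48 kg/h; concentrate = 1512.5 kg/h.
water reaching the mixer = 581.77 (from concentrate) + 1450×0.427 = 1200.9 kg/h.
Product flow = 1512.5 + 1450 = 2962.5 kg/h; water fraction = 0.405.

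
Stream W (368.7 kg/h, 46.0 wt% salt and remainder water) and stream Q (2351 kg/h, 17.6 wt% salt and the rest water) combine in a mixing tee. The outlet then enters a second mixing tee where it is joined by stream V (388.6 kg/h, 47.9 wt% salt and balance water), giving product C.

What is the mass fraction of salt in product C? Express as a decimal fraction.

Overall, product flow = 3108.3 kg/h.
salt in = 368.7×0.460 + 2351×0.176 + 388.6×0.479 = 769.52 kg/h.
salt fraction in C = 0.2476.

0.2476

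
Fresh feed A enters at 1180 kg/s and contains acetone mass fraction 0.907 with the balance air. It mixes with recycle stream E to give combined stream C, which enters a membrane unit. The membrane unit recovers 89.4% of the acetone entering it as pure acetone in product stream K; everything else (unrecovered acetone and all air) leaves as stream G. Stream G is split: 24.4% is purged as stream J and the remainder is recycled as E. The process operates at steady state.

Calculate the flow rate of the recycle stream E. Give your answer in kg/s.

433.3 kg/s

air enters only via A and leaves only via the purge: 1180×0.093 = 0.244×(air in G), and the membrane unit passes all air, so air in C = air in G = 449.75 kg/s.
acetone in C: m_A = 1180×0.907 + (1−0.244)·(1−0.894)·m_A, so m_A = 1070.3/0.9199 = 1163.5 kg/s.
G = (1−0.894)×1163.5 + 449.75 = 573.08 kg/s.
Recycle E = (1−0.244)×573.08 = 433.25 kg/s.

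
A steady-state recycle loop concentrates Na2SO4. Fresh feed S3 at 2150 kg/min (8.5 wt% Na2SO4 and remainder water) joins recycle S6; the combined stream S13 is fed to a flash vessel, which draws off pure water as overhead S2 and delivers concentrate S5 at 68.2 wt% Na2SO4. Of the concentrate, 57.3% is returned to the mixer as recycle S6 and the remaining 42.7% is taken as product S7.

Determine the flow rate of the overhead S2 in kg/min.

Overall Na2SO4 balance (none leaves overhead): Na2SO4 in fresh feed = Na2SO4 in product, i.e. 2150×0.085 = (1−0.573)·S5·0.682.
S5 = 182.75/(0.682×0.427) = 627.55 kg/min.
Recycle S6 = 0.573×627.55 = 359.58 kg/min.
Combined feed S13 = 2150 + 359.58 = 2509.6 kg/min.
Overhead S2 = S13 − S5 = 2509.6 − 627.55 = 1882 kg/min.

1882 kg/min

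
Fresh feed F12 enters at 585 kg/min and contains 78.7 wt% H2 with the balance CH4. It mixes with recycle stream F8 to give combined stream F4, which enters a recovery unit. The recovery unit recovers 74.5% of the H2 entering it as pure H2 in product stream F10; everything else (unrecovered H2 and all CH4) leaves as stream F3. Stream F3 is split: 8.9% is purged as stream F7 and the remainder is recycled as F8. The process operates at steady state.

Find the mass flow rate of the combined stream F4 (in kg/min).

2000 kg/min

CH4 enters only via F12 and leaves only via the purge: 585×0.213 = 0.089×(CH4 in F3), and the recovery unit passes all CH4, so CH4 in F4 = CH4 in F3 = 1400.1 kg/min.
H2 in F4: m_A = 585×0.787 + (1−0.089)·(1−0.745)·m_A, so m_A = 460.4/0.7677 = 599.71 kg/min.
F4 = 599.71 + 1400.1 = 1999.8 kg/min.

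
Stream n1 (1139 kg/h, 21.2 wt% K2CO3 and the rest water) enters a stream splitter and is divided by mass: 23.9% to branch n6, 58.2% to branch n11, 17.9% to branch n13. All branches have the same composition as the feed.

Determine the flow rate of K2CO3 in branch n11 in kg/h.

Branch n11 total = 0.582×1139 = 662.9 kg/h.
K2CO3 in n11 = 0.212×662.9 = 140.53 kg/h.

140.5 kg/h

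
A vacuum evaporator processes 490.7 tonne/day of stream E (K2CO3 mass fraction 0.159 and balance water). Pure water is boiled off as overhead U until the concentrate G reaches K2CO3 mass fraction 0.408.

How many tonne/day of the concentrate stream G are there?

191.2 tonne/day

K2CO3 is conserved: 490.7×0.159 = 78.021 tonne/day all reports to the concentrate.
Concentrate = 78.021/(target fraction) = 191.23 tonne/day.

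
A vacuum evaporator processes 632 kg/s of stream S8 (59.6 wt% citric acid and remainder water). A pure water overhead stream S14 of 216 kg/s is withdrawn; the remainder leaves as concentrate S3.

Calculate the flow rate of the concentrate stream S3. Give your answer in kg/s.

416 kg/s

Concentrate = 632 − 216 = 416 kg/s.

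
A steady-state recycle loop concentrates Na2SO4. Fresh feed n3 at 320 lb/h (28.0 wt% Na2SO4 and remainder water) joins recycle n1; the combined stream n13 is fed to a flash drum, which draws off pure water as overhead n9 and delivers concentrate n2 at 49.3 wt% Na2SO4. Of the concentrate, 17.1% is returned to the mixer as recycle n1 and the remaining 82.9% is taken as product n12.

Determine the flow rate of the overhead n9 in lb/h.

138.3 lb/h

Overall Na2SO4 balance (none leaves overhead): Na2SO4 in fresh feed = Na2SO4 in product, i.e. 320×0.280 = (1−0.171)·n2·0.493.
n2 = 89.6/(0.493×0.829) = 219.23 lb/h.
Recycle n1 = 0.171×219.23 = 37.489 lb/h.
Combined feed n13 = 320 + 37.489 = 357.49 lb/h.
Overhead n9 = n13 − n2 = 357.49 − 219.23 = 138.26 lb/h.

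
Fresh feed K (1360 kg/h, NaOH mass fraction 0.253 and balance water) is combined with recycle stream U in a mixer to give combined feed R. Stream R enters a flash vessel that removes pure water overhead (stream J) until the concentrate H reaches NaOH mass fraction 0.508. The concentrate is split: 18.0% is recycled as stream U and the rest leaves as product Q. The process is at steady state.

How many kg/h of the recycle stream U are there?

Overall NaOH balance (none leaves overhead): NaOH in fresh feed = NaOH in product, i.e. 1360×0.253 = (1−0.180)·H·0.508.
H = 344.08/(0.508×0.820) = 826 kg/h.
Recycle U = 0.180×826 = 148.68 kg/h.

148.7 kg/h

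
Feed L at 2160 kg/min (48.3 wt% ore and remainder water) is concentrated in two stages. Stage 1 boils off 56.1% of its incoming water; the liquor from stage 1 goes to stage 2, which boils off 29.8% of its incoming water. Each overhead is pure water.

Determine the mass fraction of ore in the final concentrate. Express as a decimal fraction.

0.752

water in feed = 2160×0.517 = 1116.7 kg/min.
After stage 1: water left = (1−0.561)×1116.7 = 490.24; stream total = 1533.5 kg/min.
After stage 2: water left = (1−0.298)×490.24 = 344.15; final concentrate = 1387.4 kg/min.
ore fraction = 1043.3/1387.4 = 0.752.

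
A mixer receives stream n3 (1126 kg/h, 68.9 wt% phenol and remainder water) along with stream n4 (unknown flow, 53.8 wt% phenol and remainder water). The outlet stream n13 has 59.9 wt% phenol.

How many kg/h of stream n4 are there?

Let n4 be the unknown flow. Total out = 1126 + n4.
phenol balance: 775.81 + 0.538·n4 = 0.599·(1126 + n4)
(0.538 − 0.599)·n4 = 0.599×1126 − 775.81 = -101.34
n4 = -101.34 / -0.061 = 1661.3 kg/h

1661 kg/h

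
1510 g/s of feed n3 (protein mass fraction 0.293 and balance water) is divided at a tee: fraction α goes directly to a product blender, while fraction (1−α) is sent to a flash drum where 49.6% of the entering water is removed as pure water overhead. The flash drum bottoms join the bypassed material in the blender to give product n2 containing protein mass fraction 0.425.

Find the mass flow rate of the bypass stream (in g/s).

All 1510×0.293 = 442.43 g/s of protein reaches n2, so n2 = 442.43/0.425 = 1041 g/s and vapour = 468.99 g/s.
The evaporator receives (1−α)·1510 of feed at 0.707 water and removes 0.496 of that water:
0.496×0.707×(1−α)×1510 = 468.99
(1−α) = 468.99/529.51 = 0.8857;  α = 0.1143.
Bypass flow = 0.1143×1510 = 172.6 g/s.

172.6 g/s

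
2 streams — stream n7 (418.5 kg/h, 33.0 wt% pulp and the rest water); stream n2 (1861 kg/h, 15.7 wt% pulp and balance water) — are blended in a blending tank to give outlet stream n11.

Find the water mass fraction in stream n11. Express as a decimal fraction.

Total flow out = 418.5 + 1861 = 2279.5 kg/h.
water in = 418.5×0.670 + 1861×0.843 = 1849.2 kg/h.
water mass fraction in n11 = 1849.2/2279.5 = 0.8112.

0.8112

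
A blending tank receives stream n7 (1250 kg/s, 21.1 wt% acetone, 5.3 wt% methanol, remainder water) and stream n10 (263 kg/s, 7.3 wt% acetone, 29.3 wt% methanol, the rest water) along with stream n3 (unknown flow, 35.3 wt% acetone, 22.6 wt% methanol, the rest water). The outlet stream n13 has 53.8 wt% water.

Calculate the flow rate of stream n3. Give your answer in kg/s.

2331 kg/s

Let n3 be the unknown flow. Total out = 1513 + n3.
water balance: 1086.7 + 0.421·n3 = 0.538·(1513 + n3)
(0.421 − 0.538)·n3 = 0.538×1513 − 1086.7 = -272.75
n3 = -272.75 / -0.117 = 2331.2 kg/s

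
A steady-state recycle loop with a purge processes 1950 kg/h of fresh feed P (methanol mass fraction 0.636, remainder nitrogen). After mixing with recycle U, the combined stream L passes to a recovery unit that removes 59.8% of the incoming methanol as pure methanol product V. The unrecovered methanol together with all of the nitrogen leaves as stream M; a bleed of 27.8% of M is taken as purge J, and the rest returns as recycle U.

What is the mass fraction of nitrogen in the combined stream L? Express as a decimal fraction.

nitrogen enters only via P and leaves only via the purge: 1950×0.364 = 0.278×(nitrogen in M), and the recovery unit passes all nitrogen, so nitrogen in L = nitrogen in M = 2553.2 kg/h.
methanol in L: m_A = 1950×0.636 + (1−0.278)·(1−0.598)·m_A, so m_A = 1240.2/0.7098 = 1747.4 kg/h.
L = 1747.4 + 2553.2 = 4300.6 kg/h.
nitrogen fraction in L = 2553.2/4300.6 = 0.594.

0.594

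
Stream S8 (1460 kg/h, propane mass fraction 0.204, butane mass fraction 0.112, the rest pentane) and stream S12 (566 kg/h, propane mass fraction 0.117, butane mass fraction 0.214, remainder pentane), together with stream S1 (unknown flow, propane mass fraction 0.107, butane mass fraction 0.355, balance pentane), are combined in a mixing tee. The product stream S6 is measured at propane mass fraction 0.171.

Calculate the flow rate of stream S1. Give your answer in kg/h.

275.2 kg/h

Let S1 be the unknown flow. Total out = 2026 + S1.
propane balance: 364.06 + 0.107·S1 = 0.171·(2026 + S1)
(0.107 − 0.171)·S1 = 0.171×2026 − 364.06 = -17.616
S1 = -17.616 / -0.064 = 275.25 kg/h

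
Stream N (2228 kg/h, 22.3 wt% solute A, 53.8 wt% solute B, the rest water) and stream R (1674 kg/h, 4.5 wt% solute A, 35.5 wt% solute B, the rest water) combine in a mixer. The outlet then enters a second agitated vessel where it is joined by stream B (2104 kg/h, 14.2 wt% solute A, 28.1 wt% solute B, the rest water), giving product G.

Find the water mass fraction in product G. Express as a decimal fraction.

0.4580

Overall, product flow = 6006 kg/h.
water in = 2228×0.239 + 1674×0.600 + 2104×0.577 = 2750.9 kg/h.
water fraction in G = 0.4580.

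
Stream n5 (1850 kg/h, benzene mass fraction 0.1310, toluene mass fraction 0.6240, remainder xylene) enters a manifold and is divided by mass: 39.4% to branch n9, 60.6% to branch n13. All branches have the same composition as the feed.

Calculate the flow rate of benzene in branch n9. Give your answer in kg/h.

95.49 kg/h

Branch n9 total = 0.394×1850 = 728.9 kg/h.
benzene in n9 = 0.131×728.9 = 95.486 kg/h.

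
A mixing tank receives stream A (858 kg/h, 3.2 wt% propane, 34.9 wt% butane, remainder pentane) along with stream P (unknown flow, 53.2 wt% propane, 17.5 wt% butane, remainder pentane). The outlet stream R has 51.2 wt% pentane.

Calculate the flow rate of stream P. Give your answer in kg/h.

419.2 kg/h

Let P be the unknown flow. Total out = 858 + P.
pentane balance: 531.1 + 0.293·P = 0.512·(858 + P)
(0.293 − 0.512)·P = 0.512×858 − 531.1 = -91.806
P = -91.806 / -0.219 = 419.21 kg/h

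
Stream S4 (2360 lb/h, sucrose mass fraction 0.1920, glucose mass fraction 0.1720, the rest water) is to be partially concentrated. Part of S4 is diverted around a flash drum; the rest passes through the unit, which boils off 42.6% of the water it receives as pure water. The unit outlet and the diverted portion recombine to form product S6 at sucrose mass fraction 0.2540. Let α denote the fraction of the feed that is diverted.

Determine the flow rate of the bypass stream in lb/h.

233.8 lb/h

All 2360×0.192 = 453.12 lb/h of sucrose reaches S6, so S6 = 453.12/0.254 = 1783.9 lb/h and vapour = 576.06 lb/h.
The evaporator receives (1−α)·2360 of feed at 0.636 water and removes 0.426 of that water:
0.426×0.636×(1−α)×2360 = 576.06
(1−α) = 576.06/639.41 = 0.9009;  α = 0.0991.
Bypass flow = 0.0991×2360 = 233.8 lb/h.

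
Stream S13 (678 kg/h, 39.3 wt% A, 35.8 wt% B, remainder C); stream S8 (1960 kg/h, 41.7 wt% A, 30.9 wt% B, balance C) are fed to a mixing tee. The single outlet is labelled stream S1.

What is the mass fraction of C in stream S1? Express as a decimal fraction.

Total flow out = 678 + 1960 = 2638 kg/h.
C in = 678×0.249 + 1960×0.274 = 705.86 kg/h.
C mass fraction in S1 = 705.86/2638 = 0.2676.

0.2676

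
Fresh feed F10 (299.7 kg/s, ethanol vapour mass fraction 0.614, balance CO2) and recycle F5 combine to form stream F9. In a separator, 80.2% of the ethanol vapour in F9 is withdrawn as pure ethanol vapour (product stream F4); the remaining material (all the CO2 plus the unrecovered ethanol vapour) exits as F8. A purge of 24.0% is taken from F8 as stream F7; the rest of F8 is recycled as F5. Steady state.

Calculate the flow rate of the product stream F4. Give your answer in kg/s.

ethanol vapour in F9: m_A = 299.7×0.614 + (1−0.240)·(1−0.802)·m_A, so m_A = 184.02/0.8495 = 216.61 kg/s.
Product F4 = 0.802×216.61 = 173.72 kg/s.

173.7 kg/s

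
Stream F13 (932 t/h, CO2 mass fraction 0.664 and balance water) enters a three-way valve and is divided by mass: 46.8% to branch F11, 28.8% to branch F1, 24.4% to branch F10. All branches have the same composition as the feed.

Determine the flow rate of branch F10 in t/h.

Branch F10 flow = 0.244×932 = 227.41 t/h.

227.4 t/h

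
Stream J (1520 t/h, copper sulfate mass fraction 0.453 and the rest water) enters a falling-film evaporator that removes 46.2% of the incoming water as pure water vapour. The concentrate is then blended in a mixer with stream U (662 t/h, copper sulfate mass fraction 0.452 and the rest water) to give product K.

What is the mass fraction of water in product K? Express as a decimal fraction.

0.451

Vapour removed = 0.462×0.547×1520 = 384.13 t/h; concentrate = 1135.9 t/h.
water reaching the mixer = 447.31 (from concentrate) + 662×0.548 = 810.09 t/h.
Product flow = 1135.9 + 662 = 1797.9 t/h; water fraction = 0.451.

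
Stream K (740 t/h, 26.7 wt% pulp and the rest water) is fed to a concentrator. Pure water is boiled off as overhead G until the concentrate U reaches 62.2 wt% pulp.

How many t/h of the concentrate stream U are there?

317.7 t/h

pulp is conserved: 740×0.267 = 197.58 t/h all reports to the concentrate.
Concentrate = 197.58/(target fraction) = 317.65 t/h.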